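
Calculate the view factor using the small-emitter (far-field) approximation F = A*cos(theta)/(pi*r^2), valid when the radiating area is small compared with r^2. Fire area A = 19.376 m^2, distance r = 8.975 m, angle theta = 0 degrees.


cos(0 deg) = 1
pi*r^2 = 253.06
F = 19.376 * 1 / 253.06 = 0.076568

0.076568


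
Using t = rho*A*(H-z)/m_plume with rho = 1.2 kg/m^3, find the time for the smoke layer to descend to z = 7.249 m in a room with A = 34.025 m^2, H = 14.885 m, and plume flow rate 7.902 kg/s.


H - z = 7.636 m
t = 1.2 * 34.025 * 7.636 / 7.902 = 39.456 s

39.456 s


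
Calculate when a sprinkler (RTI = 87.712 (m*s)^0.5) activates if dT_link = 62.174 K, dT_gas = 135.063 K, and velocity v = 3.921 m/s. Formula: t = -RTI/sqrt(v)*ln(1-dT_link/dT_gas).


dT_link/dT_gas = 0.46033
ln(1 - 0.46033) = -0.61680
t = -87.712 / sqrt(3.921) * -0.61680 = 27.322 s

27.322 s


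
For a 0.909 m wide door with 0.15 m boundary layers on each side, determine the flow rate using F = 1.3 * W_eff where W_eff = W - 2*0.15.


W_eff = 0.909 - 0.30 = 0.609 m
F = 1.3 * 0.609 = 0.79170 persons/s

0.79170 persons/s


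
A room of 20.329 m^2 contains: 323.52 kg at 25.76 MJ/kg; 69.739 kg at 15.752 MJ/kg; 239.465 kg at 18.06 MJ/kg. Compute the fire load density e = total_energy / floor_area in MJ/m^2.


Total energy = 323.52*25.76 + 69.739*15.752 + 239.465*18.06
= 8333.875 + 1098.529 + 4324.738
= 13757.14 MJ
e = 13757.14 / 20.329 = 676.72 MJ/m^2

676.72 MJ/m^2


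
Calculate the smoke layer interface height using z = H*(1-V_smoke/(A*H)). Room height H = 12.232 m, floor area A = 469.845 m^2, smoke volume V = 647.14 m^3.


V/(A*H) = 0.11260
1 - 0.11260 = 0.88740
z = 12.232 * 0.88740 = 10.855 m

10.855 m


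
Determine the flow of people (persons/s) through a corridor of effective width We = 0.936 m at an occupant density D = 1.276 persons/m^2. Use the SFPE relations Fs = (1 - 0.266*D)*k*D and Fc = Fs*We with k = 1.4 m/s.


1 - 0.266*D = 1 - 0.266*1.276 = 0.66058
Fs = 0.66058 * 1.4 * 1.276 = 1.1801 persons/(s*m)
Fc = 1.1801 * 0.936 = 1.1045 persons/s

1.1045 persons/s


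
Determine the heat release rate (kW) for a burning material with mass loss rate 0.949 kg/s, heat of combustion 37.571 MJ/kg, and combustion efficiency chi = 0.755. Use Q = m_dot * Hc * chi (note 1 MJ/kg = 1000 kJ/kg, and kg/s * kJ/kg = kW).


Hc = 37.571 MJ/kg = 37.571 * 1000 kJ/kg = 37571 kJ/kg
Q = 0.949 kg/s * 37571 kJ/kg * 0.755 = 26919 kW

26919 kW


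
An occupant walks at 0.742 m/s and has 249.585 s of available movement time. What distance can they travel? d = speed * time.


d = 0.742 * 249.585 = 185.19 m

185.19 m


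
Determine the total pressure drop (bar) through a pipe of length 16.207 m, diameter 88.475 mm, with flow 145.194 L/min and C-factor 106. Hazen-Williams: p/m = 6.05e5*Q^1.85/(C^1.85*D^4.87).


Q^1.85 = 9990.9
C^1.85 = 5582.3
D^4.87 = 3.0270e+09
p/m = 0.00035771 bar/m
p_total = 0.00035771 * 16.207 = 0.0057974 bar

0.0057974 bar


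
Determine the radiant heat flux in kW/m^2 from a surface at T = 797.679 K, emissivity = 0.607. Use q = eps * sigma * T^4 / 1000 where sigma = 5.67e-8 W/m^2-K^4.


T^4 = 4.0487e+11
q = 0.607 * 5.67e-8 * 4.0487e+11 / 1000 = 13.934 kW/m^2

13.934 kW/m^2


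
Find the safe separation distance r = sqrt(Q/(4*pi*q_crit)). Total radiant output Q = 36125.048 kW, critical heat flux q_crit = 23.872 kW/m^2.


4*pi*q_crit = 299.98
Q/(4*pi*q_crit) = 120.42
r = sqrt(120.42) = 10.974 m

10.974 m


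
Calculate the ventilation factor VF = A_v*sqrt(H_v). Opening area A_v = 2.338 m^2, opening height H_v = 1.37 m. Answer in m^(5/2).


sqrt(H_v) = 1.1705
VF = 2.338 * 1.1705 = 2.7366 m^(5/2)

2.7366 m^(5/2)


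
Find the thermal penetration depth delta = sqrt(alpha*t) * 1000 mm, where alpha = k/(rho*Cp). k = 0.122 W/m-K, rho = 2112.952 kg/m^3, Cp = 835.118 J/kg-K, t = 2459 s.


alpha = 0.122 / (2112.952 * 835.118) = 6.9139e-08 m^2/s
alpha * t = 0.00017001
delta = sqrt(0.00017001) * 1000 = 13.039 mm

13.039 mm


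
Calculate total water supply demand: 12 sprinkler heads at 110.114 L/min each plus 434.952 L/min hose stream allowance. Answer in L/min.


Sprinkler demand = 12 * 110.114 = 1321.368 L/min
Total = 1321.368 + 434.952 = 1756.32 L/min

1756.32 L/min


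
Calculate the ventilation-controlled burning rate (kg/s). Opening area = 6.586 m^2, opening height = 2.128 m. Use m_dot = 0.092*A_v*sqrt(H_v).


sqrt(H_v) = 1.4588
m_dot = 0.092 * 6.586 * 1.4588 = 0.88388 kg/s

0.88388 kg/s


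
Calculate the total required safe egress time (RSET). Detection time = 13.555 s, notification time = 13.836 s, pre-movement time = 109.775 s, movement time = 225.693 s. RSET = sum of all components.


Total = 13.555 + 13.836 + 109.775 + 225.693 = 362.859 s

362.859 s


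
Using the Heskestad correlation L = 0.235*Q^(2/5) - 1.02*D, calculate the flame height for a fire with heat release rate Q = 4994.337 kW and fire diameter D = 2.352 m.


Q^(2/5) = 30.157
0.235 * Q^(2/5) = 7.0869
1.02 * D = 2.3990
L = 4.6879 m

4.6879 m


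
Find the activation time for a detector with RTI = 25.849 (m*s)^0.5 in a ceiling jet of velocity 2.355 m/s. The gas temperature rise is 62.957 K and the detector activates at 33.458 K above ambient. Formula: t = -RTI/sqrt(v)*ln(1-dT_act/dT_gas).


dT_act/dT_gas = 0.53144
ln(1 - 0.53144) = -0.75810
t = -25.849 / sqrt(2.355) * -0.75810 = 12.769 s

12.769 s


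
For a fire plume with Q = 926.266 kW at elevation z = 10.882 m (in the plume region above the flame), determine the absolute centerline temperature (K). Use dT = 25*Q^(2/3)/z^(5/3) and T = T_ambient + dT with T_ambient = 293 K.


Q^(2/3) = 95.022
z^(5/3) = 53.438
dT = 25 * 95.022 / 53.438 = 44.455 K
T = 293 + 44.455 = 337.45 K

337.45 K


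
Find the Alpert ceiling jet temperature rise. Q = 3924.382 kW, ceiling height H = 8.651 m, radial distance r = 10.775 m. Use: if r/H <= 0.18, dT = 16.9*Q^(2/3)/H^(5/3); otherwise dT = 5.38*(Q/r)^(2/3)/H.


r/H = 10.775 / 8.651 = 1.2455
r/H > 0.18, so dT = 5.38*(Q/r)^(2/3)/H
Q/r = 364.21
(Q/r)^(2/3) = 51.000
dT = 5.38 * 51.000 / 8.651 = 31.717 K

31.717 K


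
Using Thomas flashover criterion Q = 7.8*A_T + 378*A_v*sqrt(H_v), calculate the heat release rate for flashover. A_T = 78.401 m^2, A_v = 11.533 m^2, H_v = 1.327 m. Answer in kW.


7.8*A_T = 611.53
sqrt(H_v) = 1.1520
378*A_v*sqrt(H_v) = 5021.9
Q = 611.53 + 5021.9 = 5633.4 kW

5633.4 kW


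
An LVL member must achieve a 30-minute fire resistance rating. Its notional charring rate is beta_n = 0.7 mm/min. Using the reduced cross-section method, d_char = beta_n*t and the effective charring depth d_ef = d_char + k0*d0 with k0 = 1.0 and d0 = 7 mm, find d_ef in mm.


d_char = 0.7 * 30 = 21 mm
d_ef = 21 + 1.0*7 = 28 mm

28 mm


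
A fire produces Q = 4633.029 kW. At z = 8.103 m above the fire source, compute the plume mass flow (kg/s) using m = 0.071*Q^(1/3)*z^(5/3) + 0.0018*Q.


Q^(1/3) = 16.671
z^(5/3) = 32.690
First term = 0.071 * 16.671 * 32.690 = 38.692
Second term = 0.0018 * 4633.029 = 8.3395
m = 47.032 kg/s

47.032 kg/s


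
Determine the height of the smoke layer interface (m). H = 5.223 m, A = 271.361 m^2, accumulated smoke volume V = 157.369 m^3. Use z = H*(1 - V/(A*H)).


V/(A*H) = 0.11103
1 - 0.11103 = 0.88897
z = 5.223 * 0.88897 = 4.6431 m

4.6431 m


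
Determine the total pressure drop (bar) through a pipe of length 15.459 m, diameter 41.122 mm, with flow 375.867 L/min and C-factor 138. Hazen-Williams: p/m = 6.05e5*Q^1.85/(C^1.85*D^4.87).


Q^1.85 = 58051
C^1.85 = 9094.4
D^4.87 = 7.2534e+07
p/m = 0.053242 bar/m
p_total = 0.053242 * 15.459 = 0.82306 bar

0.82306 bar


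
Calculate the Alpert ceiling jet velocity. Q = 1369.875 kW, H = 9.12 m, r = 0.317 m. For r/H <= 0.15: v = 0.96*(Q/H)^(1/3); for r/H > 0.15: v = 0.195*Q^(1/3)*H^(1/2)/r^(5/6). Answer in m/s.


r/H = 0.317 / 9.12 = 0.034759
r/H <= 0.15, so v = 0.96*(Q/H)^(1/3)
Q/H = 150.21
(Q/H)^(1/3) = 5.3157
v = 0.96 * 5.3157 = 5.1031 m/s

5.1031 m/s


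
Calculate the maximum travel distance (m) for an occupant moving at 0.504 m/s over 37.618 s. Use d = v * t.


d = 0.504 * 37.618 = 18.959 m

18.959 m


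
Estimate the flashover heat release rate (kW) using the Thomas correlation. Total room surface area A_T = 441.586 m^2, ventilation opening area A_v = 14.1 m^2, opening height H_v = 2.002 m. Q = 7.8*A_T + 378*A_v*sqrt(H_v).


7.8*A_T = 3444.4
sqrt(H_v) = 1.4149
378*A_v*sqrt(H_v) = 7541.2
Q = 3444.4 + 7541.2 = 10986 kW

10986 kW


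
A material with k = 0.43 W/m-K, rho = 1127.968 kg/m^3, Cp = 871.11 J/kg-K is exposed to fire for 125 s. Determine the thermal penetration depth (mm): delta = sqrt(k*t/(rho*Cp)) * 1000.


alpha = 0.43 / (1127.968 * 871.11) = 4.3762e-07 m^2/s
alpha * t = 5.4703e-05
delta = sqrt(5.4703e-05) * 1000 = 7.3961 mm

7.3961 mm


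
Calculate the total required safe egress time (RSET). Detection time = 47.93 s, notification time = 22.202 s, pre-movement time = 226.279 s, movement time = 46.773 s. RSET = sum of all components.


Total = 47.93 + 22.202 + 226.279 + 46.773 = 343.184 s

343.184 s


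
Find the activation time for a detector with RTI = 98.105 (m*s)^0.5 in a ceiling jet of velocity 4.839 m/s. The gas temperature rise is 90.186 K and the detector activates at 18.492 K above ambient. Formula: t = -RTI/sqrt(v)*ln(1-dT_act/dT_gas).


dT_act/dT_gas = 0.20504
ln(1 - 0.20504) = -0.22947
t = -98.105 / sqrt(4.839) * -0.22947 = 10.234 s

10.234 s


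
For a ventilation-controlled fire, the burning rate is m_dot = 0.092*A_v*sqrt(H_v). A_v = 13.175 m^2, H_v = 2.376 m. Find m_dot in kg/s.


sqrt(H_v) = 1.5414
m_dot = 0.092 * 13.175 * 1.5414 = 1.8684 kg/s

1.8684 kg/s


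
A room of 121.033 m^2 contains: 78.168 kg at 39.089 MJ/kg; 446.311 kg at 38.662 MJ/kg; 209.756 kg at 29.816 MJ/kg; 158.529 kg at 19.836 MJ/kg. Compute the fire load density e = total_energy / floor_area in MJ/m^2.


Total energy = 78.168*39.089 + 446.311*38.662 + 209.756*29.816 + 158.529*19.836
= 3055.509 + 17255.28 + 6254.085 + 3144.581
= 29709.45 MJ
e = 29709.45 / 121.033 = 245.47 MJ/m^2

245.47 MJ/m^2


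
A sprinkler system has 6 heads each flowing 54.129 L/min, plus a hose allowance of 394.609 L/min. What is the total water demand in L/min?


Sprinkler demand = 6 * 54.129 = 324.774 L/min
Total = 324.774 + 394.609 = 719.383 L/min

719.383 L/min


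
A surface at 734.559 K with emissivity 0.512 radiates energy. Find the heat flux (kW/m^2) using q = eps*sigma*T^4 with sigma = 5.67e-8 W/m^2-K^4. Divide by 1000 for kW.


T^4 = 2.9114e+11
q = 0.512 * 5.67e-8 * 2.9114e+11 / 1000 = 8.4520 kW/m^2

8.4520 kW/m^2


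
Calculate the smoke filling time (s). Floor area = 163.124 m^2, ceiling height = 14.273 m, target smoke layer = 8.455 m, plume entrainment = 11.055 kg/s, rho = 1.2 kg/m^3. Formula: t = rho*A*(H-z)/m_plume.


H - z = 5.818 m
t = 1.2 * 163.124 * 5.818 / 11.055 = 103.02 s

103.02 s


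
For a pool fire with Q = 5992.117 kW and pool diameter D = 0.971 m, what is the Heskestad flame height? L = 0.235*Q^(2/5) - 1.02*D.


Q^(2/5) = 32.436
0.235 * Q^(2/5) = 7.6225
1.02 * D = 0.99042
L = 6.6321 m

6.6321 m


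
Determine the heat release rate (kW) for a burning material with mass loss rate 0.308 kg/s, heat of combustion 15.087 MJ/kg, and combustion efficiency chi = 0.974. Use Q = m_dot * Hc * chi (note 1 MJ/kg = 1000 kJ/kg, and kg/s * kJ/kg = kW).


Hc = 15.087 MJ/kg = 15.087 * 1000 kJ/kg = 15087 kJ/kg
Q = 0.308 kg/s * 15087 kJ/kg * 0.974 = 4526.0 kW

4526.0 kW


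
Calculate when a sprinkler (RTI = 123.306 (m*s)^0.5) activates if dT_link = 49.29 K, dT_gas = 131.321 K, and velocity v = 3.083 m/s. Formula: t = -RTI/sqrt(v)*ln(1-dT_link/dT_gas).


dT_link/dT_gas = 0.37534
ln(1 - 0.37534) = -0.47055
t = -123.306 / sqrt(3.083) * -0.47055 = 33.045 s

33.045 s


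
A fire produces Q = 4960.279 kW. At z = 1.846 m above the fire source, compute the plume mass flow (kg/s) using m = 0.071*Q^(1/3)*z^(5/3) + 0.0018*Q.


Q^(1/3) = 17.054
z^(5/3) = 2.7779
First term = 0.071 * 17.054 * 2.7779 = 3.3637
Second term = 0.0018 * 4960.279 = 8.9285
m = 12.292 kg/s

12.292 kg/s


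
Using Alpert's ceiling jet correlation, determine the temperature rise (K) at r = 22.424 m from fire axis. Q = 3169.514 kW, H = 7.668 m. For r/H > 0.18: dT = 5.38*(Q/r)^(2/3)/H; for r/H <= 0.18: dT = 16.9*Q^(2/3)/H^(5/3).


r/H = 22.424 / 7.668 = 2.9244
r/H > 0.18, so dT = 5.38*(Q/r)^(2/3)/H
Q/r = 141.34
(Q/r)^(2/3) = 27.134
dT = 5.38 * 27.134 / 7.668 = 19.038 K

19.038 K


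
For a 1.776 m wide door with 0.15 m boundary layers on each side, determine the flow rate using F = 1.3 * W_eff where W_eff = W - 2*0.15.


W_eff = 1.776 - 0.30 = 1.476 m
F = 1.3 * 1.476 = 1.9188 persons/s

1.9188 persons/s


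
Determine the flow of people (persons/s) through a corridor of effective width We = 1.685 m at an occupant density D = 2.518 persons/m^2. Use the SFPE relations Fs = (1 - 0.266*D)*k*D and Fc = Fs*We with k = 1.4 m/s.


1 - 0.266*D = 1 - 0.266*2.518 = 0.33021
Fs = 0.33021 * 1.4 * 2.518 = 1.1641 persons/(s*m)
Fc = 1.1641 * 1.685 = 1.9614 persons/s

1.9614 persons/s


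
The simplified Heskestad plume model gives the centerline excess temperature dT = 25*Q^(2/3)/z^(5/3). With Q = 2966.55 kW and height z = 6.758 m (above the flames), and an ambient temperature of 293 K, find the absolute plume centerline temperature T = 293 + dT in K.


Q^(2/3) = 206.46
z^(5/3) = 24.156
dT = 25 * 206.46 / 24.156 = 213.67 K
T = 293 + 213.67 = 506.67 K

506.67 K


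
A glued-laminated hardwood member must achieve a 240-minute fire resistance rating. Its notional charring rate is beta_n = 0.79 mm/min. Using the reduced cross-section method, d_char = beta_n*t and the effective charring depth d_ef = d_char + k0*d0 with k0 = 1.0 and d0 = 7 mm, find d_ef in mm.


d_char = 0.79 * 240 = 189.6 mm
d_ef = 189.6 + 1.0*7 = 196.6 mm

196.6 mm


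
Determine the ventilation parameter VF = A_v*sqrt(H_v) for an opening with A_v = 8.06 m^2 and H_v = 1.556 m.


sqrt(H_v) = 1.2474
VF = 8.06 * 1.2474 = 10.054 m^(5/2)

10.054 m^(5/2)


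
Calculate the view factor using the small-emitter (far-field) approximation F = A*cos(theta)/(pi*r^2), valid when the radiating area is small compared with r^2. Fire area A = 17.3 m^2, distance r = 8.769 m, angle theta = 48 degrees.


cos(48 deg) = 0.66913
pi*r^2 = 241.57
F = 17.3 * 0.66913 / 241.57 = 0.047919

0.047919


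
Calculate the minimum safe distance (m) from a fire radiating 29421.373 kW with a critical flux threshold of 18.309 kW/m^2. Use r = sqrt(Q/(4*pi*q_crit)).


4*pi*q_crit = 230.08
Q/(4*pi*q_crit) = 127.88
r = sqrt(127.88) = 11.308 m

11.308 m


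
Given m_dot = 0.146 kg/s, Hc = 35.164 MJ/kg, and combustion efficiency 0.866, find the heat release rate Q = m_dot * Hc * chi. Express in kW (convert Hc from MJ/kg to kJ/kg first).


Hc = 35.164 MJ/kg = 35.164 * 1000 kJ/kg = 35164 kJ/kg
Q = 0.146 kg/s * 35164 kJ/kg * 0.866 = 4446.0 kW

4446.0 kW


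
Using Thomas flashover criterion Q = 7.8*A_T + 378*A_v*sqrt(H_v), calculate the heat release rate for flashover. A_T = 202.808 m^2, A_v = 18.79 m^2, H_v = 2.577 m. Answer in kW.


7.8*A_T = 1581.9
sqrt(H_v) = 1.6053
378*A_v*sqrt(H_v) = 11402
Q = 1581.9 + 11402 = 12984 kW

12984 kW


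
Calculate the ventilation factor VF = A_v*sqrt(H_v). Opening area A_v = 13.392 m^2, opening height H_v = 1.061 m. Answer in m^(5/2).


sqrt(H_v) = 1.0300
VF = 13.392 * 1.0300 = 13.794 m^(5/2)

13.794 m^(5/2)


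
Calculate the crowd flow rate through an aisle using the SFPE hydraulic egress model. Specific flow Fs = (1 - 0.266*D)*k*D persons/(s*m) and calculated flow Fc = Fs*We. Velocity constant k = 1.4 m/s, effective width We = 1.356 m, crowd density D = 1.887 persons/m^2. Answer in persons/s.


1 - 0.266*D = 1 - 0.266*1.887 = 0.49806
Fs = 0.49806 * 1.4 * 1.887 = 1.3158 persons/(s*m)
Fc = 1.3158 * 1.356 = 1.7842 persons/s

1.7842 persons/s


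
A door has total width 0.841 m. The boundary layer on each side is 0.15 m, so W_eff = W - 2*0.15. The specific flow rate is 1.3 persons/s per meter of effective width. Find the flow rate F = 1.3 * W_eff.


W_eff = 0.841 - 0.30 = 0.541 m
F = 1.3 * 0.541 = 0.70330 persons/s

0.70330 persons/s


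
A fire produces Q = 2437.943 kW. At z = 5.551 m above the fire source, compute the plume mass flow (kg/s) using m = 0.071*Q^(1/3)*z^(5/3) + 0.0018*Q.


Q^(1/3) = 13.459
z^(5/3) = 17.403
First term = 0.071 * 13.459 * 17.403 = 16.630
Second term = 0.0018 * 2437.943 = 4.3883
m = 21.018 kg/s

21.018 kg/s


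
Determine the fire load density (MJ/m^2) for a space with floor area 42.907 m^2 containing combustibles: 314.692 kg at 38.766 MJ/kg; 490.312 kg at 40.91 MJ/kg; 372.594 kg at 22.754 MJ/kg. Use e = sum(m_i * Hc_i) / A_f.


Total energy = 314.692*38.766 + 490.312*40.91 + 372.594*22.754
= 12199.35 + 20058.66 + 8478.004
= 40736.02 MJ
e = 40736.02 / 42.907 = 949.40 MJ/m^2

949.40 MJ/m^2


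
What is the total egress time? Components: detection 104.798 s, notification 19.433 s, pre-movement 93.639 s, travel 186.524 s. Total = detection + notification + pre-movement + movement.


Total = 104.798 + 19.433 + 93.639 + 186.524 = 404.394 s

404.394 s


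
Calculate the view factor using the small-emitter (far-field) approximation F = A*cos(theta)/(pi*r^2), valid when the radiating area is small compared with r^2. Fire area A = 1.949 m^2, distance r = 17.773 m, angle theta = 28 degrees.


cos(28 deg) = 0.88295
pi*r^2 = 992.36
F = 1.949 * 0.88295 / 992.36 = 0.0017341

0.0017341


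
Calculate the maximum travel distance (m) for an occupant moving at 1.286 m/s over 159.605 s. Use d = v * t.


d = 1.286 * 159.605 = 205.25 m

205.25 m


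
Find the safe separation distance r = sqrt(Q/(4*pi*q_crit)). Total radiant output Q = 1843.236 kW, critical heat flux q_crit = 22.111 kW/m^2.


4*pi*q_crit = 277.86
Q/(4*pi*q_crit) = 6.6338
r = sqrt(6.6338) = 2.5756 m

2.5756 m


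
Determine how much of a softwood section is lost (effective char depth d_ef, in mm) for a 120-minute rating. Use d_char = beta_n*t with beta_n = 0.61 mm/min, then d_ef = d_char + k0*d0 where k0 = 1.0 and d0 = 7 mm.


d_char = 0.61 * 120 = 73.2 mm
d_ef = 73.2 + 1.0*7 = 80.2 mm

80.2 mm


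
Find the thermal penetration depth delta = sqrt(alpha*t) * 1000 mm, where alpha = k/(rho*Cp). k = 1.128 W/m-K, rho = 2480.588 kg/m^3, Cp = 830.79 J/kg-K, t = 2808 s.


alpha = 1.128 / (2480.588 * 830.79) = 5.4735e-07 m^2/s
alpha * t = 0.0015370
delta = sqrt(0.0015370) * 1000 = 39.204 mm

39.204 mm


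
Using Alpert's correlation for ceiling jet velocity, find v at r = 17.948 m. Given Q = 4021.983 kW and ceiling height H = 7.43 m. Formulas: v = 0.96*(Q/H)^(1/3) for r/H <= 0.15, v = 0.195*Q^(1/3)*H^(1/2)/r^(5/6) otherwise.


r/H = 17.948 / 7.43 = 2.4156
r/H > 0.15, so v = 0.195*Q^(1/3)*H^(1/2)/r^(5/6)
Q^(1/3) = 15.903
H^(1/2) = 2.7258
r^(5/6) = 11.092
v = 0.195 * 15.903 * 2.7258 / 11.092 = 0.76207 m/s

0.76207 m/s


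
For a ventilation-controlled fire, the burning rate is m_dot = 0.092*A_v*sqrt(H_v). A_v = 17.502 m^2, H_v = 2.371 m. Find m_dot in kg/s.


sqrt(H_v) = 1.5398
m_dot = 0.092 * 17.502 * 1.5398 = 2.4794 kg/s

2.4794 kg/s


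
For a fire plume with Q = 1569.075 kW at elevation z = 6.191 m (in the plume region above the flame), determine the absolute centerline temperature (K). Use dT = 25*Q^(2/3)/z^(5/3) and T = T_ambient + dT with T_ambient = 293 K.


Q^(2/3) = 135.03
z^(5/3) = 20.874
dT = 25 * 135.03 / 20.874 = 161.72 K
T = 293 + 161.72 = 454.72 K

454.72 K


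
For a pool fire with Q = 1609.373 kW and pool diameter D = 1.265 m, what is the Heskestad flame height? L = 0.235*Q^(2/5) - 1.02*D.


Q^(2/5) = 19.172
0.235 * Q^(2/5) = 4.5054
1.02 * D = 1.2903
L = 3.2151 m

3.2151 m


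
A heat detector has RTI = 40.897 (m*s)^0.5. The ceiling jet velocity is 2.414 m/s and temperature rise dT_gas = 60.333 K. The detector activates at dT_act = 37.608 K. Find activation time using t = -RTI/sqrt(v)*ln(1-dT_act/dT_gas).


dT_act/dT_gas = 0.62334
ln(1 - 0.62334) = -0.97641
t = -40.897 / sqrt(2.414) * -0.97641 = 25.701 s

25.701 s


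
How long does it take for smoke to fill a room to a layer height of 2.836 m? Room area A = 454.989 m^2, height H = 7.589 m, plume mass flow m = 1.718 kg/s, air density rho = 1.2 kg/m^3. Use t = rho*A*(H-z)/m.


H - z = 4.753 m
t = 1.2 * 454.989 * 4.753 / 1.718 = 1510.5 s

1510.5 s


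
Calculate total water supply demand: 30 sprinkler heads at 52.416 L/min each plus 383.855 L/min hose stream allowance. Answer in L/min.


Sprinkler demand = 30 * 52.416 = 1572.48 L/min
Total = 1572.48 + 383.855 = 1956.335 L/min

1956.335 L/min


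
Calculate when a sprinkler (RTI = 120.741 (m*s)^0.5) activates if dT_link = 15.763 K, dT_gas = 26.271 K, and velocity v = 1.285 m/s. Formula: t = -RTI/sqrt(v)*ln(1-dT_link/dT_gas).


dT_link/dT_gas = 0.60002
ln(1 - 0.60002) = -0.91633
t = -120.741 / sqrt(1.285) * -0.91633 = 97.601 s

97.601 s


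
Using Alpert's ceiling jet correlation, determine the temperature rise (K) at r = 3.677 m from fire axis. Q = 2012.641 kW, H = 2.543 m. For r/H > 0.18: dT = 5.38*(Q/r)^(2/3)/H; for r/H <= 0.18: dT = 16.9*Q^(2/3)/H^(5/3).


r/H = 3.677 / 2.543 = 1.4459
r/H > 0.18, so dT = 5.38*(Q/r)^(2/3)/H
Q/r = 547.36
(Q/r)^(2/3) = 66.914
dT = 5.38 * 66.914 / 2.543 = 141.56 K

141.56 K


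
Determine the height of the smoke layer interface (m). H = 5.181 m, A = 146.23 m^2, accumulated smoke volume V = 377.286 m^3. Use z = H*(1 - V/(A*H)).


V/(A*H) = 0.49799
1 - 0.49799 = 0.50201
z = 5.181 * 0.50201 = 2.6009 m

2.6009 m


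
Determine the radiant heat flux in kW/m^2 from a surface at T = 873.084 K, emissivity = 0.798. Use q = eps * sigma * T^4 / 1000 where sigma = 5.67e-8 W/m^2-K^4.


T^4 = 5.8106e+11
q = 0.798 * 5.67e-8 * 5.8106e+11 / 1000 = 26.291 kW/m^2

26.291 kW/m^2


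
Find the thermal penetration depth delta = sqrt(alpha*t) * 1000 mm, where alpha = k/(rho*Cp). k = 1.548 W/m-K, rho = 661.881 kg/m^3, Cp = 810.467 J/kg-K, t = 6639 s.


alpha = 1.548 / (661.881 * 810.467) = 2.8857e-06 m^2/s
alpha * t = 0.019158
delta = sqrt(0.019158) * 1000 = 138.41 mm

138.41 mm


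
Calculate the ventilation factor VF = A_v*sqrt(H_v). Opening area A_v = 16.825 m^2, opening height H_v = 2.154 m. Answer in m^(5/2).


sqrt(H_v) = 1.4677
VF = 16.825 * 1.4677 = 24.693 m^(5/2)

24.693 m^(5/2)


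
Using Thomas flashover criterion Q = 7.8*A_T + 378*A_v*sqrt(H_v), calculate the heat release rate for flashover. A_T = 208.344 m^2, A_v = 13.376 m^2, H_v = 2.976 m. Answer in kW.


7.8*A_T = 1625.1
sqrt(H_v) = 1.7251
378*A_v*sqrt(H_v) = 8722.4
Q = 1625.1 + 8722.4 = 10347 kW

10347 kW


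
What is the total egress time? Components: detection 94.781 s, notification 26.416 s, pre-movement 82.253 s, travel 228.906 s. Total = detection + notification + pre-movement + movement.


Total = 94.781 + 26.416 + 82.253 + 228.906 = 432.356 s

432.356 s


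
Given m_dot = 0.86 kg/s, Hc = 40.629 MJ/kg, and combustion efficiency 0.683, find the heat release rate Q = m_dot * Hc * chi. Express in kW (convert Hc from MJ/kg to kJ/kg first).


Hc = 40.629 MJ/kg = 40.629 * 1000 kJ/kg = 40629 kJ/kg
Q = 0.86 kg/s * 40629 kJ/kg * 0.683 = 23865 kW

23865 kW


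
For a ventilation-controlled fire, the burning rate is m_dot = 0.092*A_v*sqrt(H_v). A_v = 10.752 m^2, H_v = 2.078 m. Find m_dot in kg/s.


sqrt(H_v) = 1.4415
m_dot = 0.092 * 10.752 * 1.4415 = 1.4259 kg/s

1.4259 kg/s


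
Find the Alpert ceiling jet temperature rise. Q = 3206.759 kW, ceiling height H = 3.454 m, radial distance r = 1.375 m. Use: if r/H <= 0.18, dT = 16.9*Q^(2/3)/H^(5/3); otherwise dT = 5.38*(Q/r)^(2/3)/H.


r/H = 1.375 / 3.454 = 0.39809
r/H > 0.18, so dT = 5.38*(Q/r)^(2/3)/H
Q/r = 2332.2
(Q/r)^(2/3) = 175.86
dT = 5.38 * 175.86 / 3.454 = 273.93 K

273.93 K


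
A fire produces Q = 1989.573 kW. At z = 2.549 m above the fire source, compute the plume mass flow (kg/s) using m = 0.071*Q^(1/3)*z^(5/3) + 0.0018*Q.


Q^(1/3) = 12.577
z^(5/3) = 4.7565
First term = 0.071 * 12.577 * 4.7565 = 4.2474
Second term = 0.0018 * 1989.573 = 3.5812
m = 7.8287 kg/s

7.8287 kg/s


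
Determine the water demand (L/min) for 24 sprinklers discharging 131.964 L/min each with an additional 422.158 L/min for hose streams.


Sprinkler demand = 24 * 131.964 = 3167.136 L/min
Total = 3167.136 + 422.158 = 3589.294 L/min

3589.294 L/min


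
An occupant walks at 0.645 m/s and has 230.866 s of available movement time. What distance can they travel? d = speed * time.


d = 0.645 * 230.866 = 148.91 m

148.91 m


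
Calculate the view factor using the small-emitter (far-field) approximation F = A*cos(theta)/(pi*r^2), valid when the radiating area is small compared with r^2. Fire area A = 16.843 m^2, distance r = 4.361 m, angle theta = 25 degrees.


cos(25 deg) = 0.90631
pi*r^2 = 59.748
F = 16.843 * 0.90631 / 59.748 = 0.25549

0.25549


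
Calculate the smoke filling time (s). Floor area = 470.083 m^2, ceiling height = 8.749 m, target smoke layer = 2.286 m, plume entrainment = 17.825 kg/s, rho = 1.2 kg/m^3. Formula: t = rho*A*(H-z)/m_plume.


H - z = 6.463 m
t = 1.2 * 470.083 * 6.463 / 17.825 = 204.53 s

204.53 s


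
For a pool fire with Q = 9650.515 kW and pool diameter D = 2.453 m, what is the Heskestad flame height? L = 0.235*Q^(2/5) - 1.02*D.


Q^(2/5) = 39.248
0.235 * Q^(2/5) = 9.2233
1.02 * D = 2.5021
L = 6.7213 m

6.7213 m


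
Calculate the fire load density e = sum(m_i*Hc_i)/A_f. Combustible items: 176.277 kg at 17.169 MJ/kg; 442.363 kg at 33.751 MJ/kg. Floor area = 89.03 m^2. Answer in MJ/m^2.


Total energy = 176.277*17.169 + 442.363*33.751
= 3026.500 + 14930.19
= 17956.69 MJ
e = 17956.69 / 89.03 = 201.69 MJ/m^2

201.69 MJ/m^2


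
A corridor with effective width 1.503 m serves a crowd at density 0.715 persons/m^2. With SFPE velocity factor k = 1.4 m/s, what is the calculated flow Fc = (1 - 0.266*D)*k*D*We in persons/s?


1 - 0.266*D = 1 - 0.266*0.715 = 0.80981
Fs = 0.80981 * 1.4 * 0.715 = 0.81062 persons/(s*m)
Fc = 0.81062 * 1.503 = 1.2184 persons/s

1.2184 persons/s


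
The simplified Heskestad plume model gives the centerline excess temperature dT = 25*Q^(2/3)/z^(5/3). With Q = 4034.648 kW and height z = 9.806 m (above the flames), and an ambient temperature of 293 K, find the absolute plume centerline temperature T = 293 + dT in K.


Q^(2/3) = 253.44
z^(5/3) = 44.925
dT = 25 * 253.44 / 44.925 = 141.03 K
T = 293 + 141.03 = 434.03 K

434.03 K


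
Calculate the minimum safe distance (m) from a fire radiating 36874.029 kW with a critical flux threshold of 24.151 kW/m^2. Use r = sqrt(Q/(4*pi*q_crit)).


4*pi*q_crit = 303.49
Q/(4*pi*q_crit) = 121.50
r = sqrt(121.50) = 11.023 m

11.023 m


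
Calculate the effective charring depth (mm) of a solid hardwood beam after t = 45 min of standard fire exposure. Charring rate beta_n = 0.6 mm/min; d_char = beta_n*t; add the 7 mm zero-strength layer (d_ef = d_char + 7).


d_char = 0.6 * 45 = 27 mm
d_ef = 27 + 1.0*7 = 34 mm

34 mm


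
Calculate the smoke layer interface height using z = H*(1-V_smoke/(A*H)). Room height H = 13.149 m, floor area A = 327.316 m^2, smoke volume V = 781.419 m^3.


V/(A*H) = 0.18156
1 - 0.18156 = 0.81844
z = 13.149 * 0.81844 = 10.762 m

10.762 m


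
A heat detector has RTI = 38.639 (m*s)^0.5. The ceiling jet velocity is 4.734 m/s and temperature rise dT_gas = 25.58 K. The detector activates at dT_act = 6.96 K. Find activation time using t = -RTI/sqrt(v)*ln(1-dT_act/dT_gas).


dT_act/dT_gas = 0.27209
ln(1 - 0.27209) = -0.31757
t = -38.639 / sqrt(4.734) * -0.31757 = 5.6397 s

5.6397 s


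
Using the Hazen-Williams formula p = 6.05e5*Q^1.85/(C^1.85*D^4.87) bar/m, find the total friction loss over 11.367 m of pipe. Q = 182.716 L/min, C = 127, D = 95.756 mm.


Q^1.85 = 15286
C^1.85 = 7799.0
D^4.87 = 4.4492e+09
p/m = 0.00026652 bar/m
p_total = 0.00026652 * 11.367 = 0.0030295 bar

0.0030295 bar


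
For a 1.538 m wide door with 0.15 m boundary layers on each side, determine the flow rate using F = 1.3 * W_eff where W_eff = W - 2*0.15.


W_eff = 1.538 - 0.30 = 1.238 m
F = 1.3 * 1.238 = 1.6094 persons/s

1.6094 persons/s


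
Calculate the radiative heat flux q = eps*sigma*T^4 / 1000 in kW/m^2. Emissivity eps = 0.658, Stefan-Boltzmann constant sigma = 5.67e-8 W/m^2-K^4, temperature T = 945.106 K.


T^4 = 7.9785e+11
q = 0.658 * 5.67e-8 * 7.9785e+11 / 1000 = 29.767 kW/m^2

29.767 kW/m^2


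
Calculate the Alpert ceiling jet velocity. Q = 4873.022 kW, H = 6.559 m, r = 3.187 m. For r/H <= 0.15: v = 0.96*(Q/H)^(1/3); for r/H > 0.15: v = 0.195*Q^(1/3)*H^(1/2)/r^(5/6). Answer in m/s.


r/H = 3.187 / 6.559 = 0.48590
r/H > 0.15, so v = 0.195*Q^(1/3)*H^(1/2)/r^(5/6)
Q^(1/3) = 16.954
H^(1/2) = 2.5611
r^(5/6) = 2.6272
v = 0.195 * 16.954 * 2.5611 / 2.6272 = 3.2228 m/s

3.2228 m/s


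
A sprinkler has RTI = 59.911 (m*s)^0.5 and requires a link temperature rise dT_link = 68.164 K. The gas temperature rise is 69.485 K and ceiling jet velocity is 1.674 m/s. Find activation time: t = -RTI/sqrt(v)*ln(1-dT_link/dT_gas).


dT_link/dT_gas = 0.98099
ln(1 - 0.98099) = -3.9627
t = -59.911 / sqrt(1.674) * -3.9627 = 183.49 s

183.49 s


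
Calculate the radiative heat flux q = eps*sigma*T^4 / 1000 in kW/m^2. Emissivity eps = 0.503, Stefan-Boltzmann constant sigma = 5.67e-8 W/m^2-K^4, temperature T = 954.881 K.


T^4 = 8.3138e+11
q = 0.503 * 5.67e-8 * 8.3138e+11 / 1000 = 23.711 kW/m^2

23.711 kW/m^2


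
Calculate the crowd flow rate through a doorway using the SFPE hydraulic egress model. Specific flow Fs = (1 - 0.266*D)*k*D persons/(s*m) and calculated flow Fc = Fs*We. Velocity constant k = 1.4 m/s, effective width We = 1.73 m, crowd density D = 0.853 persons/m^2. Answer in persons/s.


1 - 0.266*D = 1 - 0.266*0.853 = 0.77310
Fs = 0.77310 * 1.4 * 0.853 = 0.92324 persons/(s*m)
Fc = 0.92324 * 1.73 = 1.5972 persons/s

1.5972 persons/s


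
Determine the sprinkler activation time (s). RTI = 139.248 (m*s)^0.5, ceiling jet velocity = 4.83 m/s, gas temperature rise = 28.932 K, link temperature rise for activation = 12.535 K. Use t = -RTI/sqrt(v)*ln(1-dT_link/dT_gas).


dT_link/dT_gas = 0.43326
ln(1 - 0.43326) = -0.56785
t = -139.248 / sqrt(4.83) * -0.56785 = 35.979 s

35.979 s


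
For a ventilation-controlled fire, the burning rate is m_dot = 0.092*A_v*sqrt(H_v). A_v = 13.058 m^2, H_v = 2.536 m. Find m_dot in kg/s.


sqrt(H_v) = 1.5925
m_dot = 0.092 * 13.058 * 1.5925 = 1.9131 kg/s

1.9131 kg/s


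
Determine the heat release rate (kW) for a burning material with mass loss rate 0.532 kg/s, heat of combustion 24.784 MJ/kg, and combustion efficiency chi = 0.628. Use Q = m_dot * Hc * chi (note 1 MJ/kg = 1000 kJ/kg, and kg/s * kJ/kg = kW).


Hc = 24.784 MJ/kg = 24.784 * 1000 kJ/kg = 24784 kJ/kg
Q = 0.532 kg/s * 24784 kJ/kg * 0.628 = 8280.2 kW

8280.2 kW


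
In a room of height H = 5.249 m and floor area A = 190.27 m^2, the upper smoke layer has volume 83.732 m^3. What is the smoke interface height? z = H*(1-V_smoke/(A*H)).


V/(A*H) = 0.083839
1 - 0.083839 = 0.91616
z = 5.249 * 0.91616 = 4.8089 m

4.8089 m


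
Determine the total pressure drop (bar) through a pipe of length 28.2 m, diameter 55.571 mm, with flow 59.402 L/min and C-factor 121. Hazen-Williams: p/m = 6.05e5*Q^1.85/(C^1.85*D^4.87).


Q^1.85 = 1912.2
C^1.85 = 7131.0
D^4.87 = 3.1435e+08
p/m = 0.00051609 bar/m
p_total = 0.00051609 * 28.2 = 0.014554 bar

0.014554 bar


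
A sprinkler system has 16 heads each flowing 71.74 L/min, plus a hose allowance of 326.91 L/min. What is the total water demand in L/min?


Sprinkler demand = 16 * 71.74 = 1147.84 L/min
Total = 1147.84 + 326.91 = 1474.75 L/min

1474.75 L/min


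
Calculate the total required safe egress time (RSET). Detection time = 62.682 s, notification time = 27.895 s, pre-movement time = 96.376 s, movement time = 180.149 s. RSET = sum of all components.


Total = 62.682 + 27.895 + 96.376 + 180.149 = 367.102 s

367.102 s


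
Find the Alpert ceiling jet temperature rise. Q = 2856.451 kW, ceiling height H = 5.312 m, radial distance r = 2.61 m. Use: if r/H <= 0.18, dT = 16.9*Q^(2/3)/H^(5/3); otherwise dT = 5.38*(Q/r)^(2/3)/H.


r/H = 2.61 / 5.312 = 0.49134
r/H > 0.18, so dT = 5.38*(Q/r)^(2/3)/H
Q/r = 1094.4
(Q/r)^(2/3) = 106.20
dT = 5.38 * 106.20 / 5.312 = 107.56 K

107.56 K


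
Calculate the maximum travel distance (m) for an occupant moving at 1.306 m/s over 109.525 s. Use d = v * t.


d = 1.306 * 109.525 = 143.04 m

143.04 m


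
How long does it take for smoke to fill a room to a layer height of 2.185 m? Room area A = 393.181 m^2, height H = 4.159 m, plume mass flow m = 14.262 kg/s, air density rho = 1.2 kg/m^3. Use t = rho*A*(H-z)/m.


H - z = 1.974 m
t = 1.2 * 393.181 * 1.974 / 14.262 = 65.304 s

65.304 s


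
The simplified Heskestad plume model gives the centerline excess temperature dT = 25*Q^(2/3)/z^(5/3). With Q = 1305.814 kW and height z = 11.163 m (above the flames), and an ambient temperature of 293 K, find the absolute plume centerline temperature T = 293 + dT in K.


Q^(2/3) = 119.47
z^(5/3) = 55.757
dT = 25 * 119.47 / 55.757 = 53.566 K
T = 293 + 53.566 = 346.57 K

346.57 K


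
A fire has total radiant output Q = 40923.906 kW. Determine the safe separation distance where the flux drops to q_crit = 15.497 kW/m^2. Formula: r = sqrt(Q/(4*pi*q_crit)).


4*pi*q_crit = 194.74
Q/(4*pi*q_crit) = 210.15
r = sqrt(210.15) = 14.496 m

14.496 m


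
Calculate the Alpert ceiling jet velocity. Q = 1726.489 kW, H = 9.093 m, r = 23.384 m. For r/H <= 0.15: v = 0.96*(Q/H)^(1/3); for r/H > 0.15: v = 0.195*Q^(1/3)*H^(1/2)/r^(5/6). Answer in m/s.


r/H = 23.384 / 9.093 = 2.5716
r/H > 0.15, so v = 0.195*Q^(1/3)*H^(1/2)/r^(5/6)
Q^(1/3) = 11.997
H^(1/2) = 3.0155
r^(5/6) = 13.828
v = 0.195 * 11.997 * 3.0155 / 13.828 = 0.51013 m/s

0.51013 m/s


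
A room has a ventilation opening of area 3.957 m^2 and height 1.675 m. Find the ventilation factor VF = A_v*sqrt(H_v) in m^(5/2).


sqrt(H_v) = 1.2942
VF = 3.957 * 1.2942 = 5.1212 m^(5/2)

5.1212 m^(5/2)


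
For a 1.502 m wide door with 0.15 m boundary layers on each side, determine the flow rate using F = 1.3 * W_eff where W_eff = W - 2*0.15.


W_eff = 1.502 - 0.30 = 1.202 m
F = 1.3 * 1.202 = 1.5626 persons/s

1.5626 persons/s


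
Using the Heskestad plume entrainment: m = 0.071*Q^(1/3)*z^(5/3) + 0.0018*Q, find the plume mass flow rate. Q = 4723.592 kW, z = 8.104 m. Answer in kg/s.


Q^(1/3) = 16.779
z^(5/3) = 32.696
First term = 0.071 * 16.779 * 32.696 = 38.951
Second term = 0.0018 * 4723.592 = 8.5025
m = 47.453 kg/s

47.453 kg/s


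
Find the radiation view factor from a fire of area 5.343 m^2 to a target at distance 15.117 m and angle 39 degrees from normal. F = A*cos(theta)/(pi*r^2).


cos(39 deg) = 0.77715
pi*r^2 = 717.93
F = 5.343 * 0.77715 / 717.93 = 0.0057837

0.0057837


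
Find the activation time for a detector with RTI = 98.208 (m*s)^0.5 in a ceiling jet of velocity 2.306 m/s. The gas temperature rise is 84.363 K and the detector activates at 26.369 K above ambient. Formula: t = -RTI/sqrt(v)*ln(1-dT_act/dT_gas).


dT_act/dT_gas = 0.31257
ln(1 - 0.31257) = -0.37479
t = -98.208 / sqrt(2.306) * -0.37479 = 24.238 s

24.238 s


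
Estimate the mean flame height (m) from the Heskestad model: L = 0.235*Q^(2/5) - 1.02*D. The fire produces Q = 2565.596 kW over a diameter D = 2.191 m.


Q^(2/5) = 23.103
0.235 * Q^(2/5) = 5.4293
1.02 * D = 2.2348
L = 3.1945 m

3.1945 m


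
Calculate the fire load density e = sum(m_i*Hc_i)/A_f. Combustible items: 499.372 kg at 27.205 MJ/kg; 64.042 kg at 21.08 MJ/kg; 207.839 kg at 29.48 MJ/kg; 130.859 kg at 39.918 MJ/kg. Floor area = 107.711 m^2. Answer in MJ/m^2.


Total energy = 499.372*27.205 + 64.042*21.08 + 207.839*29.48 + 130.859*39.918
= 13585.42 + 1350.005 + 6127.094 + 5223.630
= 26286.14 MJ
e = 26286.14 / 107.711 = 244.04 MJ/m^2

244.04 MJ/m^2


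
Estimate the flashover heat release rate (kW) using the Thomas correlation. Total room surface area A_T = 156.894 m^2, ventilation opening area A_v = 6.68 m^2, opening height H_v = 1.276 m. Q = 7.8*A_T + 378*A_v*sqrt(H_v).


7.8*A_T = 1223.8
sqrt(H_v) = 1.1296
378*A_v*sqrt(H_v) = 2852.3
Q = 1223.8 + 2852.3 = 4076.1 kW

4076.1 kW


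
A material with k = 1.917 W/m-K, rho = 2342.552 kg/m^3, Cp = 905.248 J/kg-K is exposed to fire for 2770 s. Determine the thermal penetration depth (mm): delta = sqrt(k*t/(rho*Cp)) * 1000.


alpha = 1.917 / (2342.552 * 905.248) = 9.0399e-07 m^2/s
alpha * t = 0.0025041
delta = sqrt(0.0025041) * 1000 = 50.041 mm

50.041 mm


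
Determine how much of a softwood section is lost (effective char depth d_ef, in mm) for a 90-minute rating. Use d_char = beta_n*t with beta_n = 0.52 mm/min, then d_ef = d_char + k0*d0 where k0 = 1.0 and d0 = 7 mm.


d_char = 0.52 * 90 = 46.8 mm
d_ef = 46.8 + 1.0*7 = 53.8 mm

53.8 mm


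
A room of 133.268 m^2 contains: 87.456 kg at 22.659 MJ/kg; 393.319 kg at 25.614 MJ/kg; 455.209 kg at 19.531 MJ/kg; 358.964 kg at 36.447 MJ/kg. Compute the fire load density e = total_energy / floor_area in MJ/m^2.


Total energy = 87.456*22.659 + 393.319*25.614 + 455.209*19.531 + 358.964*36.447
= 1981.666 + 10074.47 + 8890.687 + 13083.16
= 34029.99 MJ
e = 34029.99 / 133.268 = 255.35 MJ/m^2

255.35 MJ/m^2


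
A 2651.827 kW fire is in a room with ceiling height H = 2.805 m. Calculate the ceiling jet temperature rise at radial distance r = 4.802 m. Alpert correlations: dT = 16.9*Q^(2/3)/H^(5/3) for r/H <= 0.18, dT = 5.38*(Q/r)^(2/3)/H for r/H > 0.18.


r/H = 4.802 / 2.805 = 1.7119
r/H > 0.18, so dT = 5.38*(Q/r)^(2/3)/H
Q/r = 552.23
(Q/r)^(2/3) = 67.310
dT = 5.38 * 67.310 / 2.805 = 129.10 K

129.10 K


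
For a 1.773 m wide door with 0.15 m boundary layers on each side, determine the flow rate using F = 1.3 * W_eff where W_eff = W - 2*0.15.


W_eff = 1.773 - 0.30 = 1.473 m
F = 1.3 * 1.473 = 1.9149 persons/s

1.9149 persons/s


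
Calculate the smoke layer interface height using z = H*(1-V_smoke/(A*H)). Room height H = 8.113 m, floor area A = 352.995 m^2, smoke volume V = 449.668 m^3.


V/(A*H) = 0.15702
1 - 0.15702 = 0.84298
z = 8.113 * 0.84298 = 6.8391 m

6.8391 m


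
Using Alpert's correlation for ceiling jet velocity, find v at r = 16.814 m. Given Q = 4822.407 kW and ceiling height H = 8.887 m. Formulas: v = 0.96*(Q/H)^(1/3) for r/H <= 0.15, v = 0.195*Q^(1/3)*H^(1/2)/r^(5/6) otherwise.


r/H = 16.814 / 8.887 = 1.8920
r/H > 0.15, so v = 0.195*Q^(1/3)*H^(1/2)/r^(5/6)
Q^(1/3) = 16.895
H^(1/2) = 2.9811
r^(5/6) = 10.505
v = 0.195 * 16.895 * 2.9811 / 10.505 = 0.93492 m/s

0.93492 m/s


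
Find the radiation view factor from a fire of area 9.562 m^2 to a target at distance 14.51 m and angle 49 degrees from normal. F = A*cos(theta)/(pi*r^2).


cos(49 deg) = 0.65606
pi*r^2 = 661.43
F = 9.562 * 0.65606 / 661.43 = 0.0094843

0.0094843


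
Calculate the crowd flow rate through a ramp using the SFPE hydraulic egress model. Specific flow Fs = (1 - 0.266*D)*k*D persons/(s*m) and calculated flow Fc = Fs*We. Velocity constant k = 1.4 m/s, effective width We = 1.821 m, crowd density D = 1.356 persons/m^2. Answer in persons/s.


1 - 0.266*D = 1 - 0.266*1.356 = 0.63930
Fs = 0.63930 * 1.4 * 1.356 = 1.2137 persons/(s*m)
Fc = 1.2137 * 1.821 = 2.2101 persons/s

2.2101 persons/s


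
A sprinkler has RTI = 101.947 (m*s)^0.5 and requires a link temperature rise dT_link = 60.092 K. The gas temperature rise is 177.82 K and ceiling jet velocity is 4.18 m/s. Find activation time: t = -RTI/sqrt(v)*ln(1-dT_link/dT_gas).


dT_link/dT_gas = 0.33794
ln(1 - 0.33794) = -0.41239
t = -101.947 / sqrt(4.18) * -0.41239 = 20.564 s

20.564 s


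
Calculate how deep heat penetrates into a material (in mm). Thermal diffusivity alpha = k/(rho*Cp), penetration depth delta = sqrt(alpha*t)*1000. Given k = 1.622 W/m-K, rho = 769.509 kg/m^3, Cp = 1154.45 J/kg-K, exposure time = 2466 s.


alpha = 1.622 / (769.509 * 1154.45) = 1.8258e-06 m^2/s
alpha * t = 0.0045025
delta = sqrt(0.0045025) * 1000 = 67.101 mm

67.101 mm
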